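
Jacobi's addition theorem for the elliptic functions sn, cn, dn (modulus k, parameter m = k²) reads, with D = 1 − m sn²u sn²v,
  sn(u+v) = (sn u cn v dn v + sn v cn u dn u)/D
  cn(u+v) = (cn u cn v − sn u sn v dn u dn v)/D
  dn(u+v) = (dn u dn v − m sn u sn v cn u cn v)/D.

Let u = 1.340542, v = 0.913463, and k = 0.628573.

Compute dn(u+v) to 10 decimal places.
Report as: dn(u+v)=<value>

dn(u+v)=0.8117346539

sn u = 0.942311871080042, cn u = 0.3347362209585784, dn u = 0.8057088381594767
sn v = 0.7651530562490965, cn v = 0.6438484297664062, dn v = 0.8767455268695664
m = k² = 0.395104016329
D = 1 − m·sn²u·sn²v = 0.7946014356977957
dn(u+v) = (dn u·dn v − m·sn u·sn v·cn u·cn v)/D = 0.6450055213835636/0.7946014356977957 = 0.8117346538861192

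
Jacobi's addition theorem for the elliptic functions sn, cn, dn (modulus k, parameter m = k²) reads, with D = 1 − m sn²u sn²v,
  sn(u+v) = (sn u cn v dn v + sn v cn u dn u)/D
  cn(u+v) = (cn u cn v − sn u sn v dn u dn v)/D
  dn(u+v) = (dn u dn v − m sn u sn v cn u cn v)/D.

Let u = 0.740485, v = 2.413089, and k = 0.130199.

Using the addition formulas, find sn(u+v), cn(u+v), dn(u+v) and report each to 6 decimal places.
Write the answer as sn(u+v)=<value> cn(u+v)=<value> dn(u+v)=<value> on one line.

sn(u+v)=0.001461 cn(u+v)=-0.999999 dn(u+v)=1.000000

sn u = 0.6738872421629334, cn u = 0.7388342066052681, dn u = 0.9961434584354086
sn v = 0.6749618080813984, cn v = -0.7378526666154223, dn v = 0.9961311256119348
m = k² = 0.016951779601
D = 1 − m·sn²u·sn²v = 0.996492899871664
sn(u+v) = (sn u·cn v·dn v + sn v·cn u·dn u)/D = 0.001455892870519521/0.996492899871664 = 0.001461016802735897
cn(u+v) = (cn u·cn v − sn u·sn v·dn u·dn v)/D = -0.9964918363291231/0.996492899871664 = -0.9999989327143815
dn(u+v) = (dn u·dn v − m·sn u·sn v·cn u·cn v)/D = 0.9964928818427347/0.996492899871664 = 0.9999999819076189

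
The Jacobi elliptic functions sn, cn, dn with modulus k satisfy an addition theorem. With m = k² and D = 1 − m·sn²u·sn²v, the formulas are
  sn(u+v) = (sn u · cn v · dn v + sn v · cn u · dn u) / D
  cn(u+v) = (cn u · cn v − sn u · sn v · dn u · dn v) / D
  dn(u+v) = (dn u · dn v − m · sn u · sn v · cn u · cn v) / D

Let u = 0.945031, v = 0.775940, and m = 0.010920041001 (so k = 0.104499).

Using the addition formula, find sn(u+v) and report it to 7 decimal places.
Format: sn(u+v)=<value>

sn u = 0.8097625305575969, cn u = 0.5867577388539132, dn u = 0.9964133486804765
sn v = 0.6998493511719759, cn v = 0.7142904770918932, dn v = 0.9973221559704814
m = k² = 0.010920041001
D = 1 − m·sn²u·sn²v = 0.9964928951338778
sn(u+v) = (sn u·cn v·dn v + sn v·cn u·dn u)/D = 0.9860259772073887/0.9964928951338778 = 0.9894962443007856

sn(u+v)=0.9894962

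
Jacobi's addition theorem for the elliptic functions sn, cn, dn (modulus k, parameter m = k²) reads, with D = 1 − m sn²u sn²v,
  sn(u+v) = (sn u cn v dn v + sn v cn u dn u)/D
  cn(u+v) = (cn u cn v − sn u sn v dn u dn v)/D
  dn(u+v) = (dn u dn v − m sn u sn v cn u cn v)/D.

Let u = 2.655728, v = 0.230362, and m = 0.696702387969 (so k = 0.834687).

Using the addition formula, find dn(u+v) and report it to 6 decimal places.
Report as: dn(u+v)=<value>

sn u = 0.9444197103349964, cn u = -0.3287421645161471, dn u = 0.6152976693912469
sn v = 0.2269647781206322, cn v = 0.9739029671854646, dn v = 0.9818914209667272
m = k² = 0.696702387969
D = 1 − m·sn²u·sn²v = 0.9679893630873798
dn(u+v) = (dn u·dn v − m·sn u·sn v·cn u·cn v)/D = 0.6519680529031999/0.9679893630873798 = 0.6735281169038499

dn(u+v)=0.673528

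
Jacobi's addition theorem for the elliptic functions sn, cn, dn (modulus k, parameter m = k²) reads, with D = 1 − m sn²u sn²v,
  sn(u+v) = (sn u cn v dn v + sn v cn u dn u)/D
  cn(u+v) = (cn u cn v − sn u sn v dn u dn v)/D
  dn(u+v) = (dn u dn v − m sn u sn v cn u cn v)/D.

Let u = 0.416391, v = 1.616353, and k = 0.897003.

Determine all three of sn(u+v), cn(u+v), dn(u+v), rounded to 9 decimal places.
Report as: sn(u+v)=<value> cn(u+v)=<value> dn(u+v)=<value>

sn u = 0.3959439680442715, cn u = 0.918274672507827, dn u = 0.9348044154611867
sn v = 0.9540446050254488, cn v = 0.2996646319168069, dn v = 0.5173384749643083
m = k² = 0.804614382009
D = 1 − m·sn²u·sn²v = 0.8851865906482454
sn(u+v) = (sn u·cn v·dn v + sn v·cn u·dn u)/D = 0.8803411944643047/0.8851865906482454 = 0.9945261301570415
cn(u+v) = (cn u·cn v − sn u·sn v·dn u·dn v)/D = 0.09249152173375416/0.8851865906482454 = 0.1044881640898109
dn(u+v) = (dn u·dn v − m·sn u·sn v·cn u·cn v)/D = 0.3999733196289906/0.8851865906482454 = 0.4518519867501378

sn(u+v)=0.994526130 cn(u+v)=0.104488164 dn(u+v)=0.451851987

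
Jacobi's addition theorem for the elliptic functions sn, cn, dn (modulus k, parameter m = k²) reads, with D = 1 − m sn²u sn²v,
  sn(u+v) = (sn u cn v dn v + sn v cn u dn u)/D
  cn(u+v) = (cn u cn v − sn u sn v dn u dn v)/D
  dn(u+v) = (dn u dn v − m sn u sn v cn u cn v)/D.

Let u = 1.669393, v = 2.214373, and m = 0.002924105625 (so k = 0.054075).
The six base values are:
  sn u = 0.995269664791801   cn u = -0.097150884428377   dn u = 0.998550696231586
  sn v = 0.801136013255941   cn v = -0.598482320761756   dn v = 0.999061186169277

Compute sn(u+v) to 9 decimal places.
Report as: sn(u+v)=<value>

m = k² = 0.002924105625
D = 1 − m·sn²u·sn²v = 0.9981409669938592
sn(u+v) = (sn u·cn v·dn v + sn v·cn u·dn u)/D = -0.6728103644597487/0.9981409669938592 = -0.6740634707000138

sn(u+v)=-0.674063471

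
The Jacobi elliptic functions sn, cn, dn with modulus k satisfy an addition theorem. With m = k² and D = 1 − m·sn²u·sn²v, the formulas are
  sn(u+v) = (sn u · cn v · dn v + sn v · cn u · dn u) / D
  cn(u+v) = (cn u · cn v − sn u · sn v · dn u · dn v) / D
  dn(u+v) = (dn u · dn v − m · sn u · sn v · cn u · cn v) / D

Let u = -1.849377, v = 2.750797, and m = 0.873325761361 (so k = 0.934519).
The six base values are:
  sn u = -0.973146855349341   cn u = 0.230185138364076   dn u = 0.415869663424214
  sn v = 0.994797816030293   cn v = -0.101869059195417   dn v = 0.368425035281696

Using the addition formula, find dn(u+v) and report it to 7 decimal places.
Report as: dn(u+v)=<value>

dn(u+v)=0.7348200

m = k² = 0.873325761361
D = 1 − m·sn²u·sn²v = 0.1815301523845554
dn(u+v) = (dn u·dn v − m·sn u·sn v·cn u·cn v)/D = 0.1333919845103614/0.1815301523845554 = 0.7348199886252635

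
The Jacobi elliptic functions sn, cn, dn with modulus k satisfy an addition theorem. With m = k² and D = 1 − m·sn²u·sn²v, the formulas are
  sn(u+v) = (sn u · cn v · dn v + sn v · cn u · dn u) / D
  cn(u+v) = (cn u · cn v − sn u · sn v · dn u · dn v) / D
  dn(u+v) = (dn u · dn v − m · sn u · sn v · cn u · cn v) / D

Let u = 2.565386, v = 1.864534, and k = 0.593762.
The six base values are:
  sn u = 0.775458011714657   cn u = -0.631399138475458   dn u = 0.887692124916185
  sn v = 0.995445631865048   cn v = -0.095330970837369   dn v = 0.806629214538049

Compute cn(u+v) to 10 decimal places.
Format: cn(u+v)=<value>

m = k² = 0.352553312644
D = 1 − m·sn²u·sn²v = 0.7899239878254597
cn(u+v) = (cn u·cn v − sn u·sn v·dn u·dn v)/D = -0.4925369742162425/0.7899239878254597 = -0.6235245185706054

cn(u+v)=-0.6235245186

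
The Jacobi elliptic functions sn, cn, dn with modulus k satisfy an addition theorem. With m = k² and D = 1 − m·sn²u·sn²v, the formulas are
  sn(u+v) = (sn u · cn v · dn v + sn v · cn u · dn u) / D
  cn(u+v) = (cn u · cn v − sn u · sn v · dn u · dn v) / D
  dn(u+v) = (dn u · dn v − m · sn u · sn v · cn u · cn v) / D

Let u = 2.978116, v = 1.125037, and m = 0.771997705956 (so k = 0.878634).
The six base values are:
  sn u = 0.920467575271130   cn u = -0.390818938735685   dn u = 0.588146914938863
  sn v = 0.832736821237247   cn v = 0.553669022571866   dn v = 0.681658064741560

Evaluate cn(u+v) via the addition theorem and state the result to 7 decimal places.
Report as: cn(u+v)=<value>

m = k² = 0.771997705956
D = 1 − m·sn²u·sn²v = 0.5464255992450808
cn(u+v) = (cn u·cn v − sn u·sn v·dn u·dn v)/D = -0.5236886583281001/0.5464255992450808 = -0.9583896857167872

cn(u+v)=-0.9583897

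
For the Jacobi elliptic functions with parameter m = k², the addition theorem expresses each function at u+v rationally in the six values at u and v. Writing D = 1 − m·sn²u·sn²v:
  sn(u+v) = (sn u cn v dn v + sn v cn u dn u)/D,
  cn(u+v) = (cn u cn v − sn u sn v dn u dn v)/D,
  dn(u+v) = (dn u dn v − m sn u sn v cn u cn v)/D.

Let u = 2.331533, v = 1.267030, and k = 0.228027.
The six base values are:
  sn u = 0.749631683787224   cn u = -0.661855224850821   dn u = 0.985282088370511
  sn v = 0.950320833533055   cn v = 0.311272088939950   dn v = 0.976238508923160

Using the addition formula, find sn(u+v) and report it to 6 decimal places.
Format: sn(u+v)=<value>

m = k² = 0.051996312729
D = 1 − m·sn²u·sn²v = 0.9736118517216022
sn(u+v) = (sn u·cn v·dn v + sn v·cn u·dn u)/D = -0.3919226857047162/0.9736118517216022 = -0.4025451056411174

sn(u+v)=-0.402545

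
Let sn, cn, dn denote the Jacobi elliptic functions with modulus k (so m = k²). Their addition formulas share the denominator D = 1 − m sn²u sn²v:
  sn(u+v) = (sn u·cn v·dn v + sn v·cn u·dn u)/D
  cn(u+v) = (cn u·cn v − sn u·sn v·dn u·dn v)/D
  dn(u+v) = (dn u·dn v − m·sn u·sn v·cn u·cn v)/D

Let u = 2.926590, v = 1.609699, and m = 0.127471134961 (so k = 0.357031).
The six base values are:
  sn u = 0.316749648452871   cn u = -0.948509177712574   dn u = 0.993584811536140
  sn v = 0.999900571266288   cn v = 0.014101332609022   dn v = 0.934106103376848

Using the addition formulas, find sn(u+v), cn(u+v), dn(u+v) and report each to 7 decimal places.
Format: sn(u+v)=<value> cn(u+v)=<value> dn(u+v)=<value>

sn(u+v)=-0.9503096 cn(u+v)=-0.3113063 dn(u+v)=0.9406818

m = k² = 0.127471134961
D = 1 − m·sn²u·sn²v = 0.987213320821225
sn(u+v) = (sn u·cn v·dn v + sn v·cn u·dn u)/D = -0.9381583375363703/0.987213320821225 = -0.950309642049757
cn(u+v) = (cn u·cn v − sn u·sn v·dn u·dn v)/D = -0.3073256815137077/0.987213320821225 = -0.3113062547191474
dn(u+v) = (dn u·dn v − m·sn u·sn v·cn u·cn v)/D = 0.928653627657388/0.987213320821225 = 0.9406818243547165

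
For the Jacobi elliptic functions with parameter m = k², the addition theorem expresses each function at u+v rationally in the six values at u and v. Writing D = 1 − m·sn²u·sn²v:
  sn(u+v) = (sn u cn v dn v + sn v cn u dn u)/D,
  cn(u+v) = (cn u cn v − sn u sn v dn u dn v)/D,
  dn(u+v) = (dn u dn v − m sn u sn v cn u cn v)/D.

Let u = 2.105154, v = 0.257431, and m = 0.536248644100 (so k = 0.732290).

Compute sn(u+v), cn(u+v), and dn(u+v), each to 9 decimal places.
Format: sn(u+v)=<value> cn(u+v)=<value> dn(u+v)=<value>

sn(u+v)=0.945721271 cn(u+v)=-0.324978889 dn(u+v)=0.721377336

sn u = 0.9887957840886208, cn u = -0.1492745704015578, dn u = 0.6897104678055241
sn v = 0.2531441228815038, cn v = 0.9674285777516365, dn v = 0.9826678700543086
m = k² = 0.5362486441
D = 1 − m·sn²u·sn²v = 0.9664018691394212
sn(u+v) = (sn u·cn v·dn v + sn v·cn u·dn u)/D = 0.9139468035550105/0.9664018691394212 = 0.9457212705609502
cn(u+v) = (cn u·cn v − sn u·sn v·dn u·dn v)/D = -0.3140602059283316/0.9664018691394212 = -0.3249788891737156
dn(u+v) = (dn u·dn v − m·sn u·sn v·cn u·cn v)/D = 0.6971404057672956/0.9664018691394212 = 0.721377335898675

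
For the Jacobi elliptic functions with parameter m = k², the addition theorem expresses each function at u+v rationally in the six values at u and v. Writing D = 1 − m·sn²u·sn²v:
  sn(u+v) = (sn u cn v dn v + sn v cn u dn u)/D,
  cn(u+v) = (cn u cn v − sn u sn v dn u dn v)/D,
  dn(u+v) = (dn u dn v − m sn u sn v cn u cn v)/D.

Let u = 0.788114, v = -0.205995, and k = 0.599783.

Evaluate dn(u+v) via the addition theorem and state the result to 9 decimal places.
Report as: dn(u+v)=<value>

dn(u+v)=0.945979631

sn u = 0.6906252370603128, cn u = 0.7232128192554296, dn u = 0.9101743900258907
sn v = -0.2040328965169236, cn v = 0.9789640326073856, dn v = 0.9924838770032661
m = k² = 0.359739647089
D = 1 − m·sn²u·sn²v = 0.9928571162323661
dn(u+v) = (dn u·dn v − m·sn u·sn v·cn u·cn v)/D = 0.9392226088198668/0.9928571162323661 = 0.9459796313733156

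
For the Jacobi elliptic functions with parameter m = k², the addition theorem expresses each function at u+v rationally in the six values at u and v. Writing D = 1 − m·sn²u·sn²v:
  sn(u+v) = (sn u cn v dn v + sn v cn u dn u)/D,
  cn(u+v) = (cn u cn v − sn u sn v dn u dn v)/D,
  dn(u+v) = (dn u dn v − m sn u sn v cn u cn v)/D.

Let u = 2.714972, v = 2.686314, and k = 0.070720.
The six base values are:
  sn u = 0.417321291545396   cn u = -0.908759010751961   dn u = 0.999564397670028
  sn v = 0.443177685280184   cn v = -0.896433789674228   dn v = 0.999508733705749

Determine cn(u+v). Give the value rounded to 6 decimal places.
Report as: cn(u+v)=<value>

m = k² = 0.0050013184
D = 1 − m·sn²u·sn²v = 0.9998289270441748
cn(u+v) = (cn u·cn v − sn u·sn v·dn u·dn v)/D = 0.6298661823456518/0.9998289270441748 = 0.6299739538520301

cn(u+v)=0.629974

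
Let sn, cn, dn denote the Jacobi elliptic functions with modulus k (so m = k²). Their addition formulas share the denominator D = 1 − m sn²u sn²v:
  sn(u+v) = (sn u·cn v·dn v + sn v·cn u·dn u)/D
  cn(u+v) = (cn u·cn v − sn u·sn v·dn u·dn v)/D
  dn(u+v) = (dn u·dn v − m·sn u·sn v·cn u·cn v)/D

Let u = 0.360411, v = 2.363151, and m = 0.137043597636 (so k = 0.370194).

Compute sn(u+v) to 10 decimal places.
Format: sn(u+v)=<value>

sn(u+v)=0.5068696398

sn u = 0.3516845112690535, cn u = 0.9361185846533798, dn u = 0.9914888675010245
sn v = 0.771586932372311, cn v = -0.6361238918577785, dn v = 0.9583379301155489
m = k² = 0.137043597636
D = 1 − m·sn²u·sn²v = 0.9899089824337691
sn(u+v) = (sn u·cn v·dn v + sn v·cn u·dn u)/D = 0.5017548093474586/0.9899089824337691 = 0.5068696397863316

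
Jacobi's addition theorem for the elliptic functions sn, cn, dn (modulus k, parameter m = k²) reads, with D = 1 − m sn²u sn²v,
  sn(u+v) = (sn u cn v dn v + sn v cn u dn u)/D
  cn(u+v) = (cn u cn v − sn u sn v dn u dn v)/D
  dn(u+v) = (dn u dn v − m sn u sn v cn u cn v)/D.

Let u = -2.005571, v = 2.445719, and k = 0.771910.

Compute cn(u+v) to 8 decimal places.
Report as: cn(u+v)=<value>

sn u = -0.999260701915938, cn u = -0.03844541073349265, dn u = 0.6364241042252088
sn v = 0.9473078725247364, cn v = -0.3203245145983332, dn v = 0.6821241076521543
m = k² = 0.5958450481
D = 1 − m·sn²u·sn²v = 0.4660836212703591
cn(u+v) = (cn u·cn v − sn u·sn v·dn u·dn v)/D = 0.4232564805077862/0.4660836212703591 = 0.9081127531453624

cn(u+v)=0.90811275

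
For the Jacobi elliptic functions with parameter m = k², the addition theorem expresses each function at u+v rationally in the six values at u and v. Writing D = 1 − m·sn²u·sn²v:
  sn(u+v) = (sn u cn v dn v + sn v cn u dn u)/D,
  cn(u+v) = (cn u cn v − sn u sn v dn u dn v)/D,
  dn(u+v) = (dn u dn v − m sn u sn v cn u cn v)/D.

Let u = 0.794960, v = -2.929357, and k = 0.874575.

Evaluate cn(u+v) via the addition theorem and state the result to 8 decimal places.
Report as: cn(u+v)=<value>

cn(u+v)=0.02408809

sn u = 0.6737374631328801, cn u = 0.738970791554897, dn u = 0.8079624754949493
sn v = -0.9261251081174921, cn v = -0.3772164950189262, dn v = 0.58647702019371
m = k² = 0.764881430625
D = 1 − m·sn²u·sn²v = 0.7022067644931049
cn(u+v) = (cn u·cn v − sn u·sn v·dn u·dn v)/D = 0.01691481823718987/0.7022067644931049 = 0.02408808785742758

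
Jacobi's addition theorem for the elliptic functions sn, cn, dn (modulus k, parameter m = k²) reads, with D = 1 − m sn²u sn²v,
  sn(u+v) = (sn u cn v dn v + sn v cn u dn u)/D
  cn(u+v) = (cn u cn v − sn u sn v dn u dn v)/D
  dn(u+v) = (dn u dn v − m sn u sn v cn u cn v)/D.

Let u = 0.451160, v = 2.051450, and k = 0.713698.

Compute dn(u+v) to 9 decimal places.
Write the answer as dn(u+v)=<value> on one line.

sn u = 0.4292909962877198, cn u = 0.9031662308270261, dn u = 0.9519079617593657
sn v = 0.9911632453894603, cn v = -0.1326477326946543, dn v = 0.7068222219967504
m = k² = 0.509364835204
D = 1 − m·sn²u·sn²v = 0.9077804715126362
dn(u+v) = (dn u·dn v − m·sn u·sn v·cn u·cn v)/D = 0.6987950069954509/0.9077804715126362 = 0.7697841371615403

dn(u+v)=0.769784137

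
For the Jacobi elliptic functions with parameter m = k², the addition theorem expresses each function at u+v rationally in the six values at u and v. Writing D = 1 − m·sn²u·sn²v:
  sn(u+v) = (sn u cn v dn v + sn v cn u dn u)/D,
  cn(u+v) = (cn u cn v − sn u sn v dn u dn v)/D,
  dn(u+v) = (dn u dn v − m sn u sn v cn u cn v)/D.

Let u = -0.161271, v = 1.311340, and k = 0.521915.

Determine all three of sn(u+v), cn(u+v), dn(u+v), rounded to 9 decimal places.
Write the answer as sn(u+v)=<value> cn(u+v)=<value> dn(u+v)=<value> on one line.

sn(u+v)=0.889941135 cn(u+v)=0.456075406 dn(u+v)=0.885586952

sn u = -0.160385929507114, cn u = 0.9870543822992424, dn u = 0.9964903413828289
sn v = 0.9453626250718882, cn v = 0.3260207157792103, dn v = 0.8698031337431477
m = k² = 0.272395267225
D = 1 − m·sn²u·sn²v = 0.9937377709957588
sn(u+v) = (sn u·cn v·dn v + sn v·cn u·dn u)/D = 0.8843681201693486/0.9937377709957588 = 0.8899411353592627
cn(u+v) = (cn u·cn v − sn u·sn v·dn u·dn v)/D = 0.4532193569693949/0.9937377709957588 = 0.4560754056024798
dn(u+v) = (dn u·dn v − m·sn u·sn v·cn u·cn v)/D = 0.8800412035097031/0.9937377709957588 = 0.8855869518050744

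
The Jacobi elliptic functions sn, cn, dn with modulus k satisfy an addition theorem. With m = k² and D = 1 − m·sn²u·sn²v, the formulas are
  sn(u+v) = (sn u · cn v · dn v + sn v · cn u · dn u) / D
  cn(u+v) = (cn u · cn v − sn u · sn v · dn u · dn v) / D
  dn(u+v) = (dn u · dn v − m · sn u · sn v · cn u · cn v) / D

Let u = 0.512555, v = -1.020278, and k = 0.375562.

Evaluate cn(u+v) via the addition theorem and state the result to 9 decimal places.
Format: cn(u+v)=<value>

sn u = 0.4877898332101588, cn u = 0.8729610979973881, dn u = 0.9830765345452736
sn v = -0.8415022858114099, cn v = 0.5402535543373798, dn v = 0.9487471047642083
m = k² = 0.141046815844
D = 1 − m·sn²u·sn²v = 0.9762349148410011
cn(u+v) = (cn u·cn v − sn u·sn v·dn u·dn v)/D = 0.8544678556043044/0.9762349148410011 = 0.8752686905727718

cn(u+v)=0.875268691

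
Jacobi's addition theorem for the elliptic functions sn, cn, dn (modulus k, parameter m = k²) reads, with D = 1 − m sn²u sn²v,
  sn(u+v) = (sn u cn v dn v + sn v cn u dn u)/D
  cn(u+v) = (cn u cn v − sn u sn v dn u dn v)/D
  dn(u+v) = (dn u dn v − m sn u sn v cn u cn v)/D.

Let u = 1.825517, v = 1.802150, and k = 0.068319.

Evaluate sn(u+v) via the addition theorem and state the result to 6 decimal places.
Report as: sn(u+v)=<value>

sn u = 0.9683397154219272, cn u = -0.2496361262649719, dn u = 0.9978092921642483
sn v = 0.9738963926813785, cn v = -0.2269929873855097, dn v = 0.9977840499091012
m = k² = 0.004667485761
D = 1 − m·sn²u·sn²v = 0.9958488922656993
sn(u+v) = (sn u·cn v·dn v + sn v·cn u·dn u)/D = -0.4619063635327506/0.9958488922656993 = -0.4638317792188806

sn(u+v)=-0.463832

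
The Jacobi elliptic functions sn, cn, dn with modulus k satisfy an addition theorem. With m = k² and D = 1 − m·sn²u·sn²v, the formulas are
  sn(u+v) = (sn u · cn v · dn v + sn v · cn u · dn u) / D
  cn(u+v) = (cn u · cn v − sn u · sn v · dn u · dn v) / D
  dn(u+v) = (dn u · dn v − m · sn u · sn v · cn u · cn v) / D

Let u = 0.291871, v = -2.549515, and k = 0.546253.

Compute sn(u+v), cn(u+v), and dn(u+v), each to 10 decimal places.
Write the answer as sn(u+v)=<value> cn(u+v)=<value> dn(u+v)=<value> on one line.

sn(u+v)=-0.8948384154 cn(u+v)=-0.4463901996 dn(u+v)=0.8723912964

sn u = 0.2865815273381378, cn u = 0.9580558585951761, dn u = 0.9876706657173966
sn v = -0.7498471390737657, cn v = -0.6616111154015543, dn v = 0.912262418696932
m = k² = 0.298392340009
D = 1 − m·sn²u·sn²v = 0.9862206245468254
sn(u+v) = (sn u·cn v·dn v + sn v·cn u·dn u)/D = -0.8825081009384766/0.9862206245468254 = -0.8948384154346749
cn(u+v) = (cn u·cn v − sn u·sn v·dn u·dn v)/D = -0.4402392214006992/0.9862206245468254 = -0.4463901995590407
dn(u+v) = (dn u·dn v − m·sn u·sn v·cn u·cn v)/D = 0.860370289149076/0.9862206245468254 = 0.8723912963637539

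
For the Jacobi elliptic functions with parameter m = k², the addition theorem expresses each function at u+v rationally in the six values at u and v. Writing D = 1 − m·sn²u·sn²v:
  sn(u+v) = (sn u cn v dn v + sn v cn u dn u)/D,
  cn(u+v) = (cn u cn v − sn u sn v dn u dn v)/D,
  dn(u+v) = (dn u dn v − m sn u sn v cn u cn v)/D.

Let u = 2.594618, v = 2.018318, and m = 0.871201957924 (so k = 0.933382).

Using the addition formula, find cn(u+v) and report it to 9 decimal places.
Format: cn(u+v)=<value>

sn u = 0.9988210602900552, cn u = -0.04854368672700737, dn u = 0.3617333553331321
sn v = 0.9867635659460261, cn v = 0.1621655478869746, dn v = 0.3894979065982576
m = k² = 0.871201957924
D = 1 − m·sn²u·sn²v = 0.1537076089939724
cn(u+v) = (cn u·cn v − sn u·sn v·dn u·dn v)/D = -0.1467376516385205/0.1537076089939724 = -0.954654441630634

cn(u+v)=-0.954654442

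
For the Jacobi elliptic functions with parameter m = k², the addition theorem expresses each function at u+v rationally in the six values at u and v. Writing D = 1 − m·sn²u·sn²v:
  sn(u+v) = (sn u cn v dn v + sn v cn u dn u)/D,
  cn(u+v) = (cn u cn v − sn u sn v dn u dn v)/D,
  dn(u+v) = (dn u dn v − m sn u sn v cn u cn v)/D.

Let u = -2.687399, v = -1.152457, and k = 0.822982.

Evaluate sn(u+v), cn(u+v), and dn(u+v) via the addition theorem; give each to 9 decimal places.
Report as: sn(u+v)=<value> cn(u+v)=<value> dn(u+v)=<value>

sn(u+v)=-0.242430688 cn(u+v)=-0.970168728 dn(u+v)=0.979894550

sn u = -0.927604132930345, cn u = -0.3735646832484875, dn u = 0.6459242547586237
sn v = -0.8525427613411156, cn v = 0.5226574787419249, dn v = 0.7125440801822013
m = k² = 0.677299372324
D = 1 − m·sn²u·sn²v = 0.576417152379674
sn(u+v) = (sn u·cn v·dn v + sn v·cn u·dn u)/D = -0.1397412070724762/0.576417152379674 = -0.2424306884268974
cn(u+v) = (cn u·cn v − sn u·sn v·dn u·dn v)/D = -0.5592218956759648/0.576417152379674 = -0.9701687282678517
dn(u+v) = (dn u·dn v − m·sn u·sn v·cn u·cn v)/D = 0.5648280260212908/0.576417152379674 = 0.9798945497882239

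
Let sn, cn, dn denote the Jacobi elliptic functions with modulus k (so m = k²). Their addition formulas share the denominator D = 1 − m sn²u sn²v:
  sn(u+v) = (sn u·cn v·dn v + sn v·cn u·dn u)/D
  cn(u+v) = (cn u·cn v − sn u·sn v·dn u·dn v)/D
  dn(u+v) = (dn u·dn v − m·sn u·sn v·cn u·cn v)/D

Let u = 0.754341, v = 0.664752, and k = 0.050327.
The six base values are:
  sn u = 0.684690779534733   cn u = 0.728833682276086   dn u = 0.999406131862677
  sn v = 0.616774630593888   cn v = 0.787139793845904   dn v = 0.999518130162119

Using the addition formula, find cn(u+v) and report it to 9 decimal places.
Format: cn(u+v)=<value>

m = k² = 0.002532806929
D = 1 − m·sn²u·sn²v = 0.9995483062845081
cn(u+v) = (cn u·cn v − sn u·sn v·dn u·dn v)/D = 0.1518482549899888/0.9995483062845081 = 0.1519168748876527

cn(u+v)=0.151916875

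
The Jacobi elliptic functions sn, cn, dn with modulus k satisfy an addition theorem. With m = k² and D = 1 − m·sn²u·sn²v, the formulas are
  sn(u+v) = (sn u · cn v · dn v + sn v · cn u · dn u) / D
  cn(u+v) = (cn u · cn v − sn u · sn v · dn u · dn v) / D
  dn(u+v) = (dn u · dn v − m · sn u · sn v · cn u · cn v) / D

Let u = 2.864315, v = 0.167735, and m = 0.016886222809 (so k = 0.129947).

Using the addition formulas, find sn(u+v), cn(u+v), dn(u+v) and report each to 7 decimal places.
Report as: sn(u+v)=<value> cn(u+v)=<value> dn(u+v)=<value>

sn(u+v)=0.1226180 cn(u+v)=-0.9924539 dn(u+v)=0.9998730

sn u = 0.2865267173490657, cn u = -0.9580722521006276, dn u = 0.9993066007556964
sn v = 0.1669365460272208, cn v = 0.9859676412542663, dn v = 0.9997646812847487
m = k² = 0.016886222809
D = 1 − m·sn²u·sn²v = 0.9999613663615704
sn(u+v) = (sn u·cn v·dn v + sn v·cn u·dn u)/D = 0.1226132204689167/0.9999613663615704 = 0.1226179576467574
cn(u+v) = (cn u·cn v − sn u·sn v·dn u·dn v)/D = -0.9924156046646686/0.9999613663615704 = -0.9924539467716061
dn(u+v) = (dn u·dn v − m·sn u·sn v·cn u·cn v)/D = 0.9998344196470849/0.9999613663615704 = 0.9998730483809115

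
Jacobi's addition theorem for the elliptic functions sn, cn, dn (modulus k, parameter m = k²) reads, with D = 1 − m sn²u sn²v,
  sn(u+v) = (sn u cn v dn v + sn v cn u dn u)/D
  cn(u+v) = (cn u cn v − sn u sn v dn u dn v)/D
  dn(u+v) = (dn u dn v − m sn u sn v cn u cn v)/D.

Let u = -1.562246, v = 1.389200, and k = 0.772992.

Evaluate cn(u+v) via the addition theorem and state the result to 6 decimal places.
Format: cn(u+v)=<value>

cn(u+v)=0.985153

sn u = -0.9695047644483114, cn u = 0.2450724621658342, dn u = 0.6620955539906677
sn v = 0.9342713277426074, cn v = 0.3565628782670252, dn v = 0.6917007239172139
m = k² = 0.597516632064
D = 1 − m·sn²u·sn²v = 0.5097744578695157
cn(u+v) = (cn u·cn v − sn u·sn v·dn u·dn v)/D = 0.5022058277059032/0.5097744578695157 = 0.9851529827617418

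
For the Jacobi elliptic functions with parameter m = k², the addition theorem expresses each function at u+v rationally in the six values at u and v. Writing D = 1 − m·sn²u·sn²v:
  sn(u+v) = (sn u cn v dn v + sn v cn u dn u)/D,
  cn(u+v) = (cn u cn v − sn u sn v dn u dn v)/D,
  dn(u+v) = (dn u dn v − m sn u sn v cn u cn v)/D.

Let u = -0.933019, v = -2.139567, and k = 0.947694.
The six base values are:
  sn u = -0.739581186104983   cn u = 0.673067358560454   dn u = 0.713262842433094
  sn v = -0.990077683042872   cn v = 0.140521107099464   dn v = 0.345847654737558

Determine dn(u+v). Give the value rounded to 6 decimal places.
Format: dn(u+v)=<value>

dn(u+v)=0.355834

m = k² = 0.898123917636
D = 1 − m·sn²u·sn²v = 0.5184443148768121
dn(u+v) = (dn u·dn v − m·sn u·sn v·cn u·cn v)/D = 0.1844801243575599/0.5184443148768121 = 0.355834019322585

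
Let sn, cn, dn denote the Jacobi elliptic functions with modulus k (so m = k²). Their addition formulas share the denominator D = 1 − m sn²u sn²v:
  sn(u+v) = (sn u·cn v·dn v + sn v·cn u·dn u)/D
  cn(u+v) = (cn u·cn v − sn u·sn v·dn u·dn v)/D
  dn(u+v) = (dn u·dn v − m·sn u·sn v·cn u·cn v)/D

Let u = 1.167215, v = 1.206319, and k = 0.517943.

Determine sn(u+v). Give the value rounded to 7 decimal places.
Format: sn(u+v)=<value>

sn u = 0.8971233690354477, cn u = 0.4417801044982537, dn u = 0.8854898239235436
sn v = 0.9118469523454858, cn v = 0.4105303100847114, dn v = 0.8814460384273001
m = k² = 0.268264951249
D = 1 − m·sn²u·sn²v = 0.8204802738354268
sn(u+v) = (sn u·cn v·dn v + sn v·cn u·dn u)/D = 0.6813403840507607/0.8204802738354268 = 0.8304165325825067

sn(u+v)=0.8304165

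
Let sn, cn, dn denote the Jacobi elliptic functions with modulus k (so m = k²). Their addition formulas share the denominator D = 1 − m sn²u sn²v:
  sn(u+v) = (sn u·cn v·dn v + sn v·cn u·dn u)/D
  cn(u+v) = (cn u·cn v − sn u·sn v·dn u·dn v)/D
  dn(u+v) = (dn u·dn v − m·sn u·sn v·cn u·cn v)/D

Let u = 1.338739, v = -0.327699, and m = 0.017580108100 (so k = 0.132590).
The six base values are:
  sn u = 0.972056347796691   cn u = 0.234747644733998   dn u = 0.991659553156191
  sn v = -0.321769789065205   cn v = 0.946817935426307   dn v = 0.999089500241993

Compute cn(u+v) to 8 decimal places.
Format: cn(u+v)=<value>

m = k² = 0.0175801081
D = 1 − m·sn²u·sn²v = 0.998280132640996
cn(u+v) = (cn u·cn v − sn u·sn v·dn u·dn v)/D = 0.5321505255923291/0.998280132640996 = 0.5330673306945421

cn(u+v)=0.53306733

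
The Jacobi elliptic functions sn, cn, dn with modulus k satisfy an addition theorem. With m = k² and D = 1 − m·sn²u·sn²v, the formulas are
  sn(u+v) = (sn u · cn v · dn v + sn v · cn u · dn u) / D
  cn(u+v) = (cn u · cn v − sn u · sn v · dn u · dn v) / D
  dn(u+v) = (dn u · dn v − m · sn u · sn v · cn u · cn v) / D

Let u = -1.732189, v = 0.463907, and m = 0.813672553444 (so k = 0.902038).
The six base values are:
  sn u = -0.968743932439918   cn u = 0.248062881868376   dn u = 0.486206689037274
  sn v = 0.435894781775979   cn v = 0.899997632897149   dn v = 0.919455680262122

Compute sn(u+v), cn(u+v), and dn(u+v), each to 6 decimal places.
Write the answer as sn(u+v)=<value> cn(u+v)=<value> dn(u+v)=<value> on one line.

m = k² = 0.813672553444
D = 1 − m·sn²u·sn²v = 0.8549121659040053
sn(u+v) = (sn u·cn v·dn v + sn v·cn u·dn u)/D = -0.7490700952392785/0.8549121659040053 = -0.8761953860455281
cn(u+v) = (cn u·cn v − sn u·sn v·dn u·dn v)/D = 0.4120301006345236/0.8549121659040053 = 0.4819560617655181
dn(u+v) = (dn u·dn v − m·sn u·sn v·cn u·cn v)/D = 0.5237540009096261/0.8549121659040053 = 0.6126407153836625

sn(u+v)=-0.876195 cn(u+v)=0.481956 dn(u+v)=0.612641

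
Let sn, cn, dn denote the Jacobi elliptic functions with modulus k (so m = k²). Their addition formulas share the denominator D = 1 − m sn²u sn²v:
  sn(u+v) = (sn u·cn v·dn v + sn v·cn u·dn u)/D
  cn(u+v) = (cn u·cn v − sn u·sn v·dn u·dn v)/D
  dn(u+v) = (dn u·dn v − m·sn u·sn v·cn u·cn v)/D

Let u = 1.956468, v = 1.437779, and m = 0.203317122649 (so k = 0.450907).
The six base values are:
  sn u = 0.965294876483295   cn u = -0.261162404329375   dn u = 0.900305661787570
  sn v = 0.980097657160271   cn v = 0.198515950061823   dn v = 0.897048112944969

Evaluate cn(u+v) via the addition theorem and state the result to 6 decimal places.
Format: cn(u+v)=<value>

cn(u+v)=-0.997435

m = k² = 0.203317122649
D = 1 − m·sn²u·sn²v = 0.8180162293703928
cn(u+v) = (cn u·cn v − sn u·sn v·dn u·dn v)/D = -0.8159182847281473/0.8180162293703928 = -0.9974353263823871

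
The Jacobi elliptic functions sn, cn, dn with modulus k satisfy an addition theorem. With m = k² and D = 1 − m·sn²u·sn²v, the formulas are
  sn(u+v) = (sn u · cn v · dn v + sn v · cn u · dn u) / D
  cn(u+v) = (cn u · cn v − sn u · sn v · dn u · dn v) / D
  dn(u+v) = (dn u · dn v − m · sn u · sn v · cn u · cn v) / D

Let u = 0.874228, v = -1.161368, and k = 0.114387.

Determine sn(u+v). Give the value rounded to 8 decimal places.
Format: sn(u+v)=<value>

sn u = 0.7662460826671835, cn u = 0.6425472284565515, dn u = 0.9961514566348118
sn v = -0.9163087071664423, cn v = 0.4004726622017577, dn v = 0.994491863452329
m = k² = 0.013084385769
D = 1 − m·sn²u·sn²v = 0.9935497952400268
sn(u+v) = (sn u·cn v·dn v + sn v·cn u·dn u)/D = -0.2813353285938961/0.9935497952400268 = -0.2831617800554522

sn(u+v)=-0.28316178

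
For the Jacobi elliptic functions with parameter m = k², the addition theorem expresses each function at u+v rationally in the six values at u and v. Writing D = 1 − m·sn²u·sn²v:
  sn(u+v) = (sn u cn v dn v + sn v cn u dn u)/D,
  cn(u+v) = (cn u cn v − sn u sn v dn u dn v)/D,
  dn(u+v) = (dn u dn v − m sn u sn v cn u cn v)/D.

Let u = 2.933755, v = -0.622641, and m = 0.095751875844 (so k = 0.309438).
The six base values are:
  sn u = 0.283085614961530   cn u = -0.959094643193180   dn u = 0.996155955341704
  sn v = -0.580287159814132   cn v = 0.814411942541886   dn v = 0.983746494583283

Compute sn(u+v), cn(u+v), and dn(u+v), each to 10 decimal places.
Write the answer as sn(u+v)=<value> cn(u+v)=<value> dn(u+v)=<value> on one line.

sn(u+v)=0.7832357605 cn(u+v)=-0.6217248133 dn(u+v)=0.9701856633

m = k² = 0.095751875844
D = 1 − m·sn²u·sn²v = 0.9974161409743242
sn(u+v) = (sn u·cn v·dn v + sn v·cn u·dn u)/D = 0.7812119897115963/0.9974161409743242 = 0.7832357605005978
cn(u+v) = (cn u·cn v − sn u·sn v·dn u·dn v)/D = -0.6201183640297728/0.9974161409743242 = -0.6217248133001049
dn(u+v) = (dn u·dn v − m·sn u·sn v·cn u·cn v)/D = 0.9676788402724227/0.9974161409743242 = 0.9701856632550054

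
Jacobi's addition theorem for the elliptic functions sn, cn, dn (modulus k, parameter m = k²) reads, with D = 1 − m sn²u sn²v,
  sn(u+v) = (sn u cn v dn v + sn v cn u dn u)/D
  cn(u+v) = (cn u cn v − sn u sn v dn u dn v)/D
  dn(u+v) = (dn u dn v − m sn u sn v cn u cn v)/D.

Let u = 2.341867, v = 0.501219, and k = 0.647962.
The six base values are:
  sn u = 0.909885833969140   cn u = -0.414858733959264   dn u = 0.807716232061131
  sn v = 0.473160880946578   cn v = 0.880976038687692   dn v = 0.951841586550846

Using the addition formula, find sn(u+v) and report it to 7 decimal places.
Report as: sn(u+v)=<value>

m = k² = 0.419854753444
D = 1 − m·sn²u·sn²v = 0.9221801221150526
sn(u+v) = (sn u·cn v·dn v + sn v·cn u·dn u)/D = 0.6044338333517289/0.9221801221150526 = 0.6554401020545082

sn(u+v)=0.6554401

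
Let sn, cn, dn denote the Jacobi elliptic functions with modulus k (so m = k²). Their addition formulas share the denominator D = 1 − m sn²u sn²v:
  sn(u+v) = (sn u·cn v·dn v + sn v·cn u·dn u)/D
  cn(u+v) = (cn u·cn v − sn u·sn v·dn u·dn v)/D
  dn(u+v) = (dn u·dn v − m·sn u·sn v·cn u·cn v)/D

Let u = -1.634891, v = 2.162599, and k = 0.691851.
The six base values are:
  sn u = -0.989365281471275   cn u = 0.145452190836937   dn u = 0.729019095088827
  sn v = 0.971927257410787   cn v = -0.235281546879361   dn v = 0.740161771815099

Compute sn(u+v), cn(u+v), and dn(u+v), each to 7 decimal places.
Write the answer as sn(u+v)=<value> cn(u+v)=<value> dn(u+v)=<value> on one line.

m = k² = 0.478657806201
D = 1 − m·sn²u·sn²v = 0.5574055107377875
sn(u+v) = (sn u·cn v·dn v + sn v·cn u·dn u)/D = 0.2753550718151229/0.5574055107377875 = 0.4939941685374803
cn(u+v) = (cn u·cn v − sn u·sn v·dn u·dn v)/D = 0.4846447026704638/0.5574055107377875 = 0.8694652157797708
dn(u+v) = (dn u·dn v − m·sn u·sn v·cn u·cn v)/D = 0.5238405001685204/0.5574055107377875 = 0.9397834970722839

sn(u+v)=0.4939942 cn(u+v)=0.8694652 dn(u+v)=0.9397835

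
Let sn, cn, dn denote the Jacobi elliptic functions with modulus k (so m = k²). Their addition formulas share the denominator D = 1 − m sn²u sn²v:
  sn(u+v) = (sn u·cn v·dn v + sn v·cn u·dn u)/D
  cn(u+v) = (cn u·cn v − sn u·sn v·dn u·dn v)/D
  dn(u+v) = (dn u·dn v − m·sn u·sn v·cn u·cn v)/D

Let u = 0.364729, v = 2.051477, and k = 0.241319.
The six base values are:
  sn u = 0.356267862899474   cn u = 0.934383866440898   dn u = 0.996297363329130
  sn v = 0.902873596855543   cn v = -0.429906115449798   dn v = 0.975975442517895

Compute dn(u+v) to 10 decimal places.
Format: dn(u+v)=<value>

dn(u+v)=0.9858264560

m = k² = 0.058234859761
D = 1 − m·sn²u·sn²v = 0.9939745395925447
dn(u+v) = (dn u·dn v − m·sn u·sn v·cn u·cn v)/D = 0.9798863976766045/0.9939745395925447 = 0.9858264559555869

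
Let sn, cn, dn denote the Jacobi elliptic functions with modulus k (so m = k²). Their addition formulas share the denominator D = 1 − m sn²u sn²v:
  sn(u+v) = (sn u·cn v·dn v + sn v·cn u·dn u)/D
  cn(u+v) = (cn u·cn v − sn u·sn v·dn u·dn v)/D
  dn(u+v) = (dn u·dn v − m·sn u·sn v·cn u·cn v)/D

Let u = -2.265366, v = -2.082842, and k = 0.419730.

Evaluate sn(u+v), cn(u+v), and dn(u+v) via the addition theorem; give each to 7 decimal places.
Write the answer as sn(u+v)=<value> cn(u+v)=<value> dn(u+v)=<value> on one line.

sn u = -0.8438186709421019, cn u = -0.5366284101401124, dn u = 0.935178781520415
sn v = -0.9222290585890798, cn v = -0.3866439751165142, dn v = 0.922043110411983
m = k² = 0.1761732729
D = 1 − m·sn²u·sn²v = 0.8933119226723229
sn(u+v) = (sn u·cn v·dn v + sn v·cn u·dn u)/D = 0.7636380537715768/0.8933119226723229 = 0.8548392049746413
cn(u+v) = (cn u·cn v − sn u·sn v·dn u·dn v)/D = -0.4635332933247412/0.8933119226723229 = -0.5188929886193521
dn(u+v) = (dn u·dn v − m·sn u·sn v·cn u·cn v)/D = 0.8338296988683307/0.8933119226723229 = 0.933413825233573

sn(u+v)=0.8548392 cn(u+v)=-0.5188930 dn(u+v)=0.9334138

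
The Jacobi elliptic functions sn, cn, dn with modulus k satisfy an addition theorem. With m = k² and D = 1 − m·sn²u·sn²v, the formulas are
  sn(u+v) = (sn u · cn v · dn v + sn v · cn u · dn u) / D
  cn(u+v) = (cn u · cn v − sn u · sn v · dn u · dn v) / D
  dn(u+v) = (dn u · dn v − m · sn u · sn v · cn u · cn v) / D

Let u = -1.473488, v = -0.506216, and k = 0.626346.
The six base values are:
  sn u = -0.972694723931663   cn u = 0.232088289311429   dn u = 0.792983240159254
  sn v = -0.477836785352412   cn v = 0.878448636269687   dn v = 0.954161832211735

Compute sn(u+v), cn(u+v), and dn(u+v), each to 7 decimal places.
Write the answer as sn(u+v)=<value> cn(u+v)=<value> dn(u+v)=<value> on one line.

m = k² = 0.392309311716
D = 1 − m·sn²u·sn²v = 0.9152497677614765
sn(u+v) = (sn u·cn v·dn v + sn v·cn u·dn u)/D = -0.9032374617444904/0.9152497677614765 = -0.9868753793334842
cn(u+v) = (cn u·cn v − sn u·sn v·dn u·dn v)/D = -0.1477979197715816/0.9152497677614765 = -0.1614837009279627
dn(u+v) = (dn u·dn v − m·sn u·sn v·cn u·cn v)/D = 0.7194590520257166/0.9152497677614765 = 0.7860794696352385

sn(u+v)=-0.9868754 cn(u+v)=-0.1614837 dn(u+v)=0.7860795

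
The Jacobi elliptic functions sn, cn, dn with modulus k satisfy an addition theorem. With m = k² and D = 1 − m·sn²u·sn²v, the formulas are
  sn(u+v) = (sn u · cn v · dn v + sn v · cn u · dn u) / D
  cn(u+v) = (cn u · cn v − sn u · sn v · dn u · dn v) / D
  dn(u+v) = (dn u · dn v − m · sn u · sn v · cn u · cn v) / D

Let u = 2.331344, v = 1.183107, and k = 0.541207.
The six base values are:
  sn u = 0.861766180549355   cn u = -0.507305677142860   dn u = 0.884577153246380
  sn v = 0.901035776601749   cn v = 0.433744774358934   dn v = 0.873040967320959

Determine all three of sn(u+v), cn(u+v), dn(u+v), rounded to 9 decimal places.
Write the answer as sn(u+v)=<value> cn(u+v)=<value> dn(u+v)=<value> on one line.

sn(u+v)=-0.094740935 cn(u+v)=-0.995501961 dn(u+v)=0.998684600

m = k² = 0.292905016849
D = 1 − m·sn²u·sn²v = 0.8234003761652677
sn(u+v) = (sn u·cn v·dn v + sn v·cn u·dn u)/D = -0.07800972111882627/0.8234003761652677 = -0.09474093451612494
cn(u+v) = (cn u·cn v − sn u·sn v·dn u·dn v)/D = -0.8196966895627109/0.8234003761652677 = -0.9955019614882792
dn(u+v) = (dn u·dn v − m·sn u·sn v·cn u·cn v)/D = 0.8223172752229261/0.8234003761652677 = 0.9986845998936923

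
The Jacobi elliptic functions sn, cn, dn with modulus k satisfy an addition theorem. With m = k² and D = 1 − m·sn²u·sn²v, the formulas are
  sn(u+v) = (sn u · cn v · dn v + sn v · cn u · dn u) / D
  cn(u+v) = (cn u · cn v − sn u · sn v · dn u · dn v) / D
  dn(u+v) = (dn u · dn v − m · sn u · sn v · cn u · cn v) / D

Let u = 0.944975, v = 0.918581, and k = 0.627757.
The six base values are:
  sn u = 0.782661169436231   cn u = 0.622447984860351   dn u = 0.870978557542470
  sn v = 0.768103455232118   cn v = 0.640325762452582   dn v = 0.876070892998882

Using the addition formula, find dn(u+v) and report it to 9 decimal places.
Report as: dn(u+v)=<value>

dn(u+v)=0.779653352

m = k² = 0.394078851049
D = 1 − m·sn²u·sn²v = 0.8575802756893589
dn(u+v) = (dn u·dn v − m·sn u·sn v·cn u·cn v)/D = 0.6686153364366289/0.8575802756893589 = 0.7796533518674598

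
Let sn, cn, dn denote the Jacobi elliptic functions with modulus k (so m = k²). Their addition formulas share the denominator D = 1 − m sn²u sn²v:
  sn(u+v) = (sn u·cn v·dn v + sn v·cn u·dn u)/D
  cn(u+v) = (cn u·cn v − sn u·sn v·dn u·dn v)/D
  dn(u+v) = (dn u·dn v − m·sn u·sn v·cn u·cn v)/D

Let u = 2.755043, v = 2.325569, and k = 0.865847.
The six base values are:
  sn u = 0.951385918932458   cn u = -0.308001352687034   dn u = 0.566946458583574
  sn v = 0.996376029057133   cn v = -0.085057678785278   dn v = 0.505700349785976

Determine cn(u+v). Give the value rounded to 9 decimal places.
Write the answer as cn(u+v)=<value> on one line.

cn(u+v)=-0.752535789

m = k² = 0.749691027409
D = 1 − m·sn²u·sn²v = 0.3263376234477641
cn(u+v) = (cn u·cn v − sn u·sn v·dn u·dn v)/D = -0.2455807409697169/0.3263376234477641 = -0.7525357890860115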